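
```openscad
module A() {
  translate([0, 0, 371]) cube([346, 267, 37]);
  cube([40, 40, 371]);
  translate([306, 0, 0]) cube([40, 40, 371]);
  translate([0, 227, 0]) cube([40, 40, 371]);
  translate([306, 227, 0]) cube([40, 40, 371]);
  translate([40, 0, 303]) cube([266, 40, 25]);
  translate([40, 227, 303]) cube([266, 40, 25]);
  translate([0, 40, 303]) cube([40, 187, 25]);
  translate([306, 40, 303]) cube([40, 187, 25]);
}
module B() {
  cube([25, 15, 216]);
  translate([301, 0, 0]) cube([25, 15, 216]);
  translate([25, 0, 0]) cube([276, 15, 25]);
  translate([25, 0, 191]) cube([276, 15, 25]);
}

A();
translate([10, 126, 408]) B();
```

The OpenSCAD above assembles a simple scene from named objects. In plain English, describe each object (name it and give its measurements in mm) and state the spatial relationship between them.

A is a four-legged stool. The seat is 346×267 mm, 37 mm thick, top at z = 408 mm. It stands on four square legs, each 40×40 mm in cross-section, from z = 0 to the seat underside, each flush with a corner of the seat. Four stretchers, 40 mm wide and 25 mm tall, connect adjacent legs with their undersides at z = 303 mm, each running between the inner faces of the legs it joins and aligned with the legs' outer faces on the other axis.

B is a picture frame with a 276×166 mm rectangular opening (x by z) and a uniform 25 mm border on every side. Frame depth is 15 mm along y. It is built from two vertical stiles running the full outside height and two horizontal rails spanning the gap between the stiles.

The picture frame is on top of the stool, centred.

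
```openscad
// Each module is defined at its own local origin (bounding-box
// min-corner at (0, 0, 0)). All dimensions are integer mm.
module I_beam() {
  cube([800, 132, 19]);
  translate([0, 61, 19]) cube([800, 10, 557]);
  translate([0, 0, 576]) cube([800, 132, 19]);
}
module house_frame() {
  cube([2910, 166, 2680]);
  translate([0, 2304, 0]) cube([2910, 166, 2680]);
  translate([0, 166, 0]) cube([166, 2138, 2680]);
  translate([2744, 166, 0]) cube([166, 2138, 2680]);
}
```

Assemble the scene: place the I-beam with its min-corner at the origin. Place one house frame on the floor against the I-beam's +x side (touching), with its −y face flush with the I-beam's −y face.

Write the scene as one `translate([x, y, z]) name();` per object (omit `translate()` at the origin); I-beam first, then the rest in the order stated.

I_beam();
translate([800, 0, 0]) house_frame();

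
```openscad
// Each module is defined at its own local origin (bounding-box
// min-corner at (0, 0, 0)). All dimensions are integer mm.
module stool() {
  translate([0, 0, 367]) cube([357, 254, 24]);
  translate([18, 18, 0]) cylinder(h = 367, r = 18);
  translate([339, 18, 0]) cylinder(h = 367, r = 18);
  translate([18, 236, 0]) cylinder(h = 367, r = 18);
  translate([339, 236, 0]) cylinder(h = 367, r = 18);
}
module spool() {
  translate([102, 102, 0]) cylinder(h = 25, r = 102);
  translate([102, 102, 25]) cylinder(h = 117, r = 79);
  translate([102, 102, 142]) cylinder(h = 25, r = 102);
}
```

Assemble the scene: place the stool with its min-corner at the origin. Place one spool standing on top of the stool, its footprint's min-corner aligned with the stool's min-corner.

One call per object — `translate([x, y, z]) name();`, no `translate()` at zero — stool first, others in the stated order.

stool();
translate([0, 0, 391]) spool();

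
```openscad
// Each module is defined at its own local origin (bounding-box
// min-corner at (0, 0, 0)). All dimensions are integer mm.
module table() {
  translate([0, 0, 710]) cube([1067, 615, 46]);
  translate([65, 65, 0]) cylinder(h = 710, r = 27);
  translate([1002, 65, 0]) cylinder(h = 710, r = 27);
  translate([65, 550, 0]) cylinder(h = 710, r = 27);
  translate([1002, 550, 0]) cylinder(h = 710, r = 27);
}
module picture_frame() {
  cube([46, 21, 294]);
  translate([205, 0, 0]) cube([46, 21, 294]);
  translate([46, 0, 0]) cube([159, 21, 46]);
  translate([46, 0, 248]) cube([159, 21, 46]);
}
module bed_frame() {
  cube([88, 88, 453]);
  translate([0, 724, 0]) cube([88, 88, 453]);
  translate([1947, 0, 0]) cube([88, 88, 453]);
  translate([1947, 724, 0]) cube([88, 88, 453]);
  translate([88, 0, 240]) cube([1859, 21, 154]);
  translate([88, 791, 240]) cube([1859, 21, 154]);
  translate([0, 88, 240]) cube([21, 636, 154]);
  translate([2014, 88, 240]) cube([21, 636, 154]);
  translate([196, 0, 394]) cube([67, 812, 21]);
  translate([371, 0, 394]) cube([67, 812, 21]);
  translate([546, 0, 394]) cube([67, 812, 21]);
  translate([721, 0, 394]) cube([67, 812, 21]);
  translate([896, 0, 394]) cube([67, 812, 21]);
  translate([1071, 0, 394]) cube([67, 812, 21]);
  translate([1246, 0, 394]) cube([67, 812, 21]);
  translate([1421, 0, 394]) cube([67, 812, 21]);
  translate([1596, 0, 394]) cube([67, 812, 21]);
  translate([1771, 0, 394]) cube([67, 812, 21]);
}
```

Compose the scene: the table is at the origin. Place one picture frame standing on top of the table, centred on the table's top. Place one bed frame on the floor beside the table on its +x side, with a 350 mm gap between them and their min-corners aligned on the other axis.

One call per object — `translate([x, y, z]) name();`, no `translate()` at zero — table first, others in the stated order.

table();
translate([408, 297, 756]) picture_frame();
translate([1417, 0, 0]) bed_frame();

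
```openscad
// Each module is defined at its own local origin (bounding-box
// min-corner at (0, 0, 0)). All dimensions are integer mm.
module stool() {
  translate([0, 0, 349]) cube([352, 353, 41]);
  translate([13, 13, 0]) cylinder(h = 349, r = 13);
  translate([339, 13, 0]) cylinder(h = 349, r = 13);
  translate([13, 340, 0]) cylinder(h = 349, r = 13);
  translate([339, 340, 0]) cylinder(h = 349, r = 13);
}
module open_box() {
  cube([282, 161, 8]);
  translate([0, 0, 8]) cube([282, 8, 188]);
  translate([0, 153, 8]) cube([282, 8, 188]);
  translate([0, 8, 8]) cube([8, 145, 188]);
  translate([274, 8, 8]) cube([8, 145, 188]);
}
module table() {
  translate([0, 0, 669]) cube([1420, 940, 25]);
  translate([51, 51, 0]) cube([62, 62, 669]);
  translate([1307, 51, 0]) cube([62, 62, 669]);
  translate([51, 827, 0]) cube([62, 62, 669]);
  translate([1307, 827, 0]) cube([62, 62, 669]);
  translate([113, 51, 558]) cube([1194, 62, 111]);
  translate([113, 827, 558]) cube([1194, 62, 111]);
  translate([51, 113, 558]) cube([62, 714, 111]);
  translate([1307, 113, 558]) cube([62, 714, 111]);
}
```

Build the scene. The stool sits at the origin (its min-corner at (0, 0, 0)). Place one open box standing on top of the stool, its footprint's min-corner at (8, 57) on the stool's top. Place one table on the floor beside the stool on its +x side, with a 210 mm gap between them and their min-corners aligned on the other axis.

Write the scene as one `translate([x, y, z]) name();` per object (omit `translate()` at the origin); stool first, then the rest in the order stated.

stool();
translate([8, 57, 390]) open_box();
translate([562, 0, 0]) table();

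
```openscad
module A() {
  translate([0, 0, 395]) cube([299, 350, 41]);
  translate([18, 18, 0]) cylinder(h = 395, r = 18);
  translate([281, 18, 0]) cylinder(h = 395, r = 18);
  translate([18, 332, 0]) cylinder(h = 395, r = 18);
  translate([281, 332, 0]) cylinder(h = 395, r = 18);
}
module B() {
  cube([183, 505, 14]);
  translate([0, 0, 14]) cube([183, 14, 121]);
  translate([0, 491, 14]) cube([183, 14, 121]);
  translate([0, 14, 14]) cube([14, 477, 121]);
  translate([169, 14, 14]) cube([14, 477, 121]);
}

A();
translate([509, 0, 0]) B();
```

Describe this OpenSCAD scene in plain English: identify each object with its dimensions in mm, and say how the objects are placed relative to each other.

A is a four-legged stool. The seat is 299×350 mm, 41 mm thick, top at z = 436 mm. It stands on four round legs, each 36 mm in diameter, from z = 0 to the seat underside, each leg's axis is inset half a diameter from the nearest pair of seat edges (so the leg's bounding box is flush with the corner).

B is an open storage box with external size 183×505×135 mm and wall thickness 14 mm (the base is also 14 mm thick). The base covers the whole footprint; the four walls stand on the base, with the y-facing walls full-width and the x-facing walls fitting between their inner faces.

The open box is on the floor beside the stool on its +x side.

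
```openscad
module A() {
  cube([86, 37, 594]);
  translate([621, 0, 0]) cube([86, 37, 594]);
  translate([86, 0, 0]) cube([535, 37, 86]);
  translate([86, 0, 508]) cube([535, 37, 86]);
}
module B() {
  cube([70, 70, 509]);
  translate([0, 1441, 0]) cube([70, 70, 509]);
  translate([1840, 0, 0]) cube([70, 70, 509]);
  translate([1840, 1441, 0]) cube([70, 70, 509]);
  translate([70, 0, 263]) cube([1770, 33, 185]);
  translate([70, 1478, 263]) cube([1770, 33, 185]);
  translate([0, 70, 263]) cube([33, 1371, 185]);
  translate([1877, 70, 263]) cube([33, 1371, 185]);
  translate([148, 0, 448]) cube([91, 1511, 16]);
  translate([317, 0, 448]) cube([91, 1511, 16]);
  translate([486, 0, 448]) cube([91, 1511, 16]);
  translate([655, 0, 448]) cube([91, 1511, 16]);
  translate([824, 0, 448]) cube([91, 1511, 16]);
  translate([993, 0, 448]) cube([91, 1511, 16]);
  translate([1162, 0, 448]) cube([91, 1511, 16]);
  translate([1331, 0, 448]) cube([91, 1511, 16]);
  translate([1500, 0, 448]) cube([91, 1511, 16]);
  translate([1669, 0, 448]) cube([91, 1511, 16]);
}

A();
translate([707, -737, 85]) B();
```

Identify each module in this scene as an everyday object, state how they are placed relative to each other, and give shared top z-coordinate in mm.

Both tops at z = 594 mm.

A is a picture frame. B is a bed frame. The bed frame is beside the picture frame with their tops flush at z = 594. The shared top z-coordinate is 594 mm.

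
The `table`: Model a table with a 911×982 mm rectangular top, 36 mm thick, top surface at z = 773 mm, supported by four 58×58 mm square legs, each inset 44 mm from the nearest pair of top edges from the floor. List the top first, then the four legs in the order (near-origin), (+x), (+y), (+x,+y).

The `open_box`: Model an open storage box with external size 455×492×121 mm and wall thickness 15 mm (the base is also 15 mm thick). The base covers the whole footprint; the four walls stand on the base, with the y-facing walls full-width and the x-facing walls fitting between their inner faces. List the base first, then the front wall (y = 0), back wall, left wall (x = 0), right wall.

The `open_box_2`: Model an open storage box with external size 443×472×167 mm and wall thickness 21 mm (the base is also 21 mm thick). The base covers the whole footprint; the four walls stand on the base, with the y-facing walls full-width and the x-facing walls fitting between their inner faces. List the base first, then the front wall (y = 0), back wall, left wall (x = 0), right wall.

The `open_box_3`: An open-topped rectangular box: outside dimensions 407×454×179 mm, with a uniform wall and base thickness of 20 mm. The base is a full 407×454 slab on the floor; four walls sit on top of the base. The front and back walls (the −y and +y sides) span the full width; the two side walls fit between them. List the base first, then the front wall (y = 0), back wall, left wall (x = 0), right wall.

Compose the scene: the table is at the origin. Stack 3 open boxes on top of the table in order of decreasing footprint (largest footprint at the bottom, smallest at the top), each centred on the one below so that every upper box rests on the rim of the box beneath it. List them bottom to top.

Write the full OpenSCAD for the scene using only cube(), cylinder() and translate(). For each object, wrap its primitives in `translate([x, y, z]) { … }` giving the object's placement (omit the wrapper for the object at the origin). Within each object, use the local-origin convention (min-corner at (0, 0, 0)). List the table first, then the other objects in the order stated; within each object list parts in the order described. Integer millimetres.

translate([0, 0, 737]) cube([911, 982, 36]);
translate([44, 44, 0]) cube([58, 58, 737]);
translate([809, 44, 0]) cube([58, 58, 737]);
translate([44, 880, 0]) cube([58, 58, 737]);
translate([809, 880, 0]) cube([58, 58, 737]);
translate([228, 245, 773]) {
  cube([455, 492, 15]);
  translate([0, 0, 15]) cube([455, 15, 106]);
  translate([0, 477, 15]) cube([455, 15, 106]);
  translate([0, 15, 15]) cube([15, 462, 106]);
  translate([440, 15, 15]) cube([15, 462, 106]);
}
translate([234, 255, 894]) {
  cube([443, 472, 21]);
  translate([0, 0, 21]) cube([443, 21, 146]);
  translate([0, 451, 21]) cube([443, 21, 146]);
  translate([0, 21, 21]) cube([21, 430, 146]);
  translate([422, 21, 21]) cube([21, 430, 146]);
}
translate([252, 264, 1061]) {
  cube([407, 454, 20]);
  translate([0, 0, 20]) cube([407, 20, 159]);
  translate([0, 434, 20]) cube([407, 20, 159]);
  translate([0, 20, 20]) cube([20, 414, 159]);
  translate([387, 20, 20]) cube([20, 414, 159]);
}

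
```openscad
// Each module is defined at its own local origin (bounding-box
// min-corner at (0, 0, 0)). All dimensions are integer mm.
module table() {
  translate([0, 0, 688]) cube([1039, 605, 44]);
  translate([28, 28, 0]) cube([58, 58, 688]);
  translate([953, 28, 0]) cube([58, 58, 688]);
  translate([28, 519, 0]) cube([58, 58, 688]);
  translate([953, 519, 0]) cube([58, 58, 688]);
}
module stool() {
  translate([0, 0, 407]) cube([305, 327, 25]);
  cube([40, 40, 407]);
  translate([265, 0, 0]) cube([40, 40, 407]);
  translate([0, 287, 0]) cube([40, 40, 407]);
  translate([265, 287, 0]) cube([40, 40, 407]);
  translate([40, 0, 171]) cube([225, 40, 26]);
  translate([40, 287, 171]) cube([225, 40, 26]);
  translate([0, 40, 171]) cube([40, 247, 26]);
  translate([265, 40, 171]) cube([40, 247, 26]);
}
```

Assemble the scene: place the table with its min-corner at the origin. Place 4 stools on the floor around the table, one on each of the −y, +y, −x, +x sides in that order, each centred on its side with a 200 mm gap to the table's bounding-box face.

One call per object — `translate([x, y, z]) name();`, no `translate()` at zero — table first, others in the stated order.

table();
translate([367, -527, 0]) stool();
translate([367, 805, 0]) stool();
translate([-505, 139, 0]) stool();
translate([1239, 139, 0]) stool();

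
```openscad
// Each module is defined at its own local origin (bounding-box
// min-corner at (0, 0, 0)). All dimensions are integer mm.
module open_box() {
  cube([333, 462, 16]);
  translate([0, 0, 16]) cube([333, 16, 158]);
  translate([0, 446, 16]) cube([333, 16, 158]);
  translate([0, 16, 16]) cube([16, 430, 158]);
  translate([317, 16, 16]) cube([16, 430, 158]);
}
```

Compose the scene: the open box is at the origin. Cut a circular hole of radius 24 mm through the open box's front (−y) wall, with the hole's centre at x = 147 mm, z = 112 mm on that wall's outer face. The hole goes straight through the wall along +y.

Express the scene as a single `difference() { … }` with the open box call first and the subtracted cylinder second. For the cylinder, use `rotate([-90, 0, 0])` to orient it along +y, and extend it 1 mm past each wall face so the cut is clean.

difference() {
  open_box();
  translate([147, -1, 112]) rotate([-90, 0, 0]) cylinder(h = 18, r = 24);
}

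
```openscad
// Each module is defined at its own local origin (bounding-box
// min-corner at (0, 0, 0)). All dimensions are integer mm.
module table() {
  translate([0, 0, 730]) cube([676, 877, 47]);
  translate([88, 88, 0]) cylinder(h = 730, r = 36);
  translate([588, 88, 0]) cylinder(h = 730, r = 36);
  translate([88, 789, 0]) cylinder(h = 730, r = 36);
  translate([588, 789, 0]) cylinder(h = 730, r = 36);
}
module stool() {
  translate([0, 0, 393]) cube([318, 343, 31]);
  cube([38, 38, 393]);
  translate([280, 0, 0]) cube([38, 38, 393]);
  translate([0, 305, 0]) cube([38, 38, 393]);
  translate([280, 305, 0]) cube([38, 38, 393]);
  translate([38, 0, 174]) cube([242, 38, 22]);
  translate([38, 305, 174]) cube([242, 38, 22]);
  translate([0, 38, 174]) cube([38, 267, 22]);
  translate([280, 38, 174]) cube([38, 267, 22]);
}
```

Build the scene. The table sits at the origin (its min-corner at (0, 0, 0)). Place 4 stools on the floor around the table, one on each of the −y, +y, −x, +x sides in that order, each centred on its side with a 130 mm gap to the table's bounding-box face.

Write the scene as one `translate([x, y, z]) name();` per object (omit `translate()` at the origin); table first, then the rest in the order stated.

table();
translate([179, -473, 0]) stool();
translate([179, 1007, 0]) stool();
translate([-448, 267, 0]) stool();
translate([806, 267, 0]) stool();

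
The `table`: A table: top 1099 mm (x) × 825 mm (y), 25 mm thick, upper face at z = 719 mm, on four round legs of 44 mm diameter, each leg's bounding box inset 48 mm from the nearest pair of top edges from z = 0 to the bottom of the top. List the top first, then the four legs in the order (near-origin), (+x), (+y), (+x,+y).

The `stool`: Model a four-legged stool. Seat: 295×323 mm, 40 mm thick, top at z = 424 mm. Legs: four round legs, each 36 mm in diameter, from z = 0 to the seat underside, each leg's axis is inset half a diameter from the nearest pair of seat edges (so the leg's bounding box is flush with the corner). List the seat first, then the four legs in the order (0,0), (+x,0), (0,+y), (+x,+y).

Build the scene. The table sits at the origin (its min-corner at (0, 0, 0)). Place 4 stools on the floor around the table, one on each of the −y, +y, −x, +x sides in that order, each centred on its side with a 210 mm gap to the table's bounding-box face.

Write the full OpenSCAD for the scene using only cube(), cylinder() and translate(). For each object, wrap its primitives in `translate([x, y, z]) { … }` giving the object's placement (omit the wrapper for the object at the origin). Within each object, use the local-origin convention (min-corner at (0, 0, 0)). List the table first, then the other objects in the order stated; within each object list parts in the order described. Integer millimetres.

translate([0, 0, 694]) cube([1099, 825, 25]);
translate([70, 70, 0]) cylinder(h = 694, r = 22);
translate([1029, 70, 0]) cylinder(h = 694, r = 22);
translate([70, 755, 0]) cylinder(h = 694, r = 22);
translate([1029, 755, 0]) cylinder(h = 694, r = 22);
translate([402, -533, 0]) {
  translate([0, 0, 384]) cube([295, 323, 40]);
  translate([18, 18, 0]) cylinder(h = 384, r = 18);
  translate([277, 18, 0]) cylinder(h = 384, r = 18);
  translate([18, 305, 0]) cylinder(h = 384, r = 18);
  translate([277, 305, 0]) cylinder(h = 384, r = 18);
}
translate([402, 1035, 0]) {
  translate([0, 0, 384]) cube([295, 323, 40]);
  translate([18, 18, 0]) cylinder(h = 384, r = 18);
  translate([277, 18, 0]) cylinder(h = 384, r = 18);
  translate([18, 305, 0]) cylinder(h = 384, r = 18);
  translate([277, 305, 0]) cylinder(h = 384, r = 18);
}
translate([-505, 251, 0]) {
  translate([0, 0, 384]) cube([295, 323, 40]);
  translate([18, 18, 0]) cylinder(h = 384, r = 18);
  translate([277, 18, 0]) cylinder(h = 384, r = 18);
  translate([18, 305, 0]) cylinder(h = 384, r = 18);
  translate([277, 305, 0]) cylinder(h = 384, r = 18);
}
translate([1309, 251, 0]) {
  translate([0, 0, 384]) cube([295, 323, 40]);
  translate([18, 18, 0]) cylinder(h = 384, r = 18);
  translate([277, 18, 0]) cylinder(h = 384, r = 18);
  translate([18, 305, 0]) cylinder(h = 384, r = 18);
  translate([277, 305, 0]) cylinder(h = 384, r = 18);
}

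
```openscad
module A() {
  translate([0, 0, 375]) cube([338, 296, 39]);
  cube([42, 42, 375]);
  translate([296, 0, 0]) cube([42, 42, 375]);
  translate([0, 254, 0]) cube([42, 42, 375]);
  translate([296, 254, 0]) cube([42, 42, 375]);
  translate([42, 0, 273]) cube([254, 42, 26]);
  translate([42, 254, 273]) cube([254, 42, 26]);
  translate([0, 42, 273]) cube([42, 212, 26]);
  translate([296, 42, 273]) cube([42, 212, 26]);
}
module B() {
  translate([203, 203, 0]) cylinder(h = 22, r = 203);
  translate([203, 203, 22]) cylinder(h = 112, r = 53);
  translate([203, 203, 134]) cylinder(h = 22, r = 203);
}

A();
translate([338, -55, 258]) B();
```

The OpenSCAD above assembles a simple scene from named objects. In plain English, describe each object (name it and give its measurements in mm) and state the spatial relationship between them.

A is a four-legged stool. The seat is a 338×296×39 mm slab whose top surface is at z = 414 mm; four square legs, each 42×42 mm in cross-section, run from the floor (z = 0) to the underside of the seat, each flush with a corner of the seat. Four stretchers, 42 mm wide and 26 mm tall, connect adjacent legs with their undersides at z = 273 mm, each running between the inner faces of the legs it joins and aligned with the legs' outer faces on the other axis.

B is a spool: two coaxial disc flanges of radius 203 mm and thickness 22 mm, joined by a core cylinder of radius 53 mm and height 112 mm. The lower flange rests on z = 0 and the three cylinders share a vertical axis.

The spool is beside the stool with their tops flush at z = 414.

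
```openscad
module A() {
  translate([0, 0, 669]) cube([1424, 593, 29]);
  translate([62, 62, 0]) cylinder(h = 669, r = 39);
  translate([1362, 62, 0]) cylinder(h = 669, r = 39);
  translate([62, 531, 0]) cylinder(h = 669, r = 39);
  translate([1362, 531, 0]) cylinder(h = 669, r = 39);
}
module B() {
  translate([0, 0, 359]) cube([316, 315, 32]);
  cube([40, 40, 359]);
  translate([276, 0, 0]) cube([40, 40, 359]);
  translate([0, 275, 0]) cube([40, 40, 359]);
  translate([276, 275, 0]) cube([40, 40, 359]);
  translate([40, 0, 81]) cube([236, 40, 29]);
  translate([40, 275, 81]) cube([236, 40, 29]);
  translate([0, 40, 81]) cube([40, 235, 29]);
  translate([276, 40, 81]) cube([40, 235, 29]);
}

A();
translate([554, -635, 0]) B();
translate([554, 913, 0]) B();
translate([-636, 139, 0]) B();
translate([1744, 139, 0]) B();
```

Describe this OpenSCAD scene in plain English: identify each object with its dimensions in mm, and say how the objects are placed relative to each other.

A is a rectangular dining table. The top is 1424×593×29 mm with its upper surface at z = 698 mm. It stands on four round legs of 78 mm diameter, each leg's bounding box inset 23 mm from the nearest pair of top edges, running from the floor to the underside of the top.

B is a simple wooden stool: a rectangular seat 316 mm (x) by 315 mm (y), 32 mm thick, top face at z = 391 mm, on four square legs, each 40×40 mm in cross-section. The legs rest on z = 0, each flush with a corner of the seat. Four stretchers, 40 mm wide and 29 mm tall, connect adjacent legs with their undersides at z = 81 mm, each running between the inner faces of the legs it joins and aligned with the legs' outer faces on the other axis.

Four stools sit around the table at the −y, +y, −x, +x sides.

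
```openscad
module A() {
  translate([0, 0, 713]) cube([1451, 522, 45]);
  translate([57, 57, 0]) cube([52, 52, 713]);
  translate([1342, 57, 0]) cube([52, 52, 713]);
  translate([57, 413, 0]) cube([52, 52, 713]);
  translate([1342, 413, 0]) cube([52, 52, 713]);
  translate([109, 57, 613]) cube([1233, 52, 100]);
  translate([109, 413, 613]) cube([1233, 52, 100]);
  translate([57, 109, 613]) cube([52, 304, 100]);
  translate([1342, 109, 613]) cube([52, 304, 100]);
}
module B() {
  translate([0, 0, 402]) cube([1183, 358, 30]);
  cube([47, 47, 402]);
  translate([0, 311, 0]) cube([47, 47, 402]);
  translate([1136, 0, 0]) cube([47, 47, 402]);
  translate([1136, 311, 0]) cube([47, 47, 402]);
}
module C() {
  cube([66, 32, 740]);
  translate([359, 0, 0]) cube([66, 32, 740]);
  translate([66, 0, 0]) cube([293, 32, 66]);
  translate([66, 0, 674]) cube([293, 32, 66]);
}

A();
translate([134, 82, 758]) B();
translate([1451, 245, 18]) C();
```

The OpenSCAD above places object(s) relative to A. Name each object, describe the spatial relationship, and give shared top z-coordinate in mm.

Both tops at z = 758 mm.

A is a table. B is a bench. C is a picture frame. The bench is on top of the table, centred. The picture frame is beside the table with their tops flush at z = 758. The shared top z-coordinate is 758 mm.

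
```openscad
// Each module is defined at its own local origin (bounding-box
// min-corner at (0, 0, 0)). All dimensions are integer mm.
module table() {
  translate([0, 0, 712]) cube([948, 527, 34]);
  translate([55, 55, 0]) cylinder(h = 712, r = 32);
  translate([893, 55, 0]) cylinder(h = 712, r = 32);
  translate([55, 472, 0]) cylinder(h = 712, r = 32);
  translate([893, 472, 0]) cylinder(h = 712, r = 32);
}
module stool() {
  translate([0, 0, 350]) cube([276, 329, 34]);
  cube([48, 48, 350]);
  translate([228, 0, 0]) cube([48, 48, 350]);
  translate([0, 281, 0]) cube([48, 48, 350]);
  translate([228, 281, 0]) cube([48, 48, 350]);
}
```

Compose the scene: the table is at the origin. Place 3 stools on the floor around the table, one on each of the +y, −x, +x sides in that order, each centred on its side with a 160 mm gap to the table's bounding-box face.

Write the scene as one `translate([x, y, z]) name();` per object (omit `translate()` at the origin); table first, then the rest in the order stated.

table();
translate([336, 687, 0]) stool();
translate([-436, 99, 0]) stool();
translate([1108, 99, 0]) stool();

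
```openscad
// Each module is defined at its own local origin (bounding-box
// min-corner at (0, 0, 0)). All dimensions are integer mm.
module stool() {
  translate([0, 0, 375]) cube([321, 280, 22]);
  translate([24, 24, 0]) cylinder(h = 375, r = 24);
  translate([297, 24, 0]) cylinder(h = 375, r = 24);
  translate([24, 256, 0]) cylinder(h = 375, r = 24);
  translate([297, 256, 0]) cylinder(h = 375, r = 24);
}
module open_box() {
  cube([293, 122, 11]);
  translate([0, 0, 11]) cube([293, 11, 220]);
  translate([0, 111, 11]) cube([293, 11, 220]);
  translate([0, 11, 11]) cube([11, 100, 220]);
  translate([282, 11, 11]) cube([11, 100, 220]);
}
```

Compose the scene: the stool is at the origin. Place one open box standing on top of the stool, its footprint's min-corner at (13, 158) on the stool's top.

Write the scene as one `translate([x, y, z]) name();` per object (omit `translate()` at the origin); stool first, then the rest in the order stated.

stool();
translate([13, 158, 397]) open_box();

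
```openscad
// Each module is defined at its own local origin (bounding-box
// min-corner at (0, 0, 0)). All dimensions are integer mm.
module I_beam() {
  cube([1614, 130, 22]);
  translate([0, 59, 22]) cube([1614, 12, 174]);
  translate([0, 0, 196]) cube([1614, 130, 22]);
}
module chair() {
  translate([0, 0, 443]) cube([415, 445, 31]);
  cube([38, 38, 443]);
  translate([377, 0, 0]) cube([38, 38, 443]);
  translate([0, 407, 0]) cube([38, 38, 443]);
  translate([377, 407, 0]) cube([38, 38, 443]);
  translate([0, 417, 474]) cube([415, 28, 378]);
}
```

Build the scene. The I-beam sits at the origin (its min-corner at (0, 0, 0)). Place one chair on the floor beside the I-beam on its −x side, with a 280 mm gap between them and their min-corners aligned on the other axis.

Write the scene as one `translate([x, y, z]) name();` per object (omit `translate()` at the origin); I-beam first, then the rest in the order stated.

I_beam();
translate([-695, 0, 0]) chair();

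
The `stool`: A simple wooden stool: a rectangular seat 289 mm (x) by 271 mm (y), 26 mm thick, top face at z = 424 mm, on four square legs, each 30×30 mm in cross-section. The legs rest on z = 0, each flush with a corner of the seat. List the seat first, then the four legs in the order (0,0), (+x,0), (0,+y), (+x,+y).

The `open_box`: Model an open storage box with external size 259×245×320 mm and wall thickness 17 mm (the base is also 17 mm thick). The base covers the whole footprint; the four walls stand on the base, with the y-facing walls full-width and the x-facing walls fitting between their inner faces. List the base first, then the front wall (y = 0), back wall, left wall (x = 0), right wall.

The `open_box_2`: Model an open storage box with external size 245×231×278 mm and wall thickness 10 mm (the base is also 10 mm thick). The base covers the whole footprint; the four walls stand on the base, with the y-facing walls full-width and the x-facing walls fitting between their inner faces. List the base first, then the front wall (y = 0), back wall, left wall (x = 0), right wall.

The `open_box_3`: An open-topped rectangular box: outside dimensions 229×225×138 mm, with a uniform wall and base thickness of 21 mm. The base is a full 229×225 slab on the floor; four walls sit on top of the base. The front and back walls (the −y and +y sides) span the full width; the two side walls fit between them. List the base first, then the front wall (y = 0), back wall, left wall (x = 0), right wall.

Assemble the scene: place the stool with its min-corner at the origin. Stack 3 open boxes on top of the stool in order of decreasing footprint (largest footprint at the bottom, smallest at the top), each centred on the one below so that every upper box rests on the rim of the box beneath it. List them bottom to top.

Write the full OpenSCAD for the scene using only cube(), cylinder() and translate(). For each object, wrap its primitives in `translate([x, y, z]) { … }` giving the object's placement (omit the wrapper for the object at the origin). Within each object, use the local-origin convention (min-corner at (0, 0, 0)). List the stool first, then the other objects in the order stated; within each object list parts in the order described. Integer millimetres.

translate([0, 0, 398]) cube([289, 271, 26]);
cube([30, 30, 398]);
translate([259, 0, 0]) cube([30, 30, 398]);
translate([0, 241, 0]) cube([30, 30, 398]);
translate([259, 241, 0]) cube([30, 30, 398]);
translate([15, 13, 424]) {
  cube([259, 245, 17]);
  translate([0, 0, 17]) cube([259, 17, 303]);
  translate([0, 228, 17]) cube([259, 17, 303]);
  translate([0, 17, 17]) cube([17, 211, 303]);
  translate([242, 17, 17]) cube([17, 211, 303]);
}
translate([22, 20, 744]) {
  cube([245, 231, 10]);
  translate([0, 0, 10]) cube([245, 10, 268]);
  translate([0, 221, 10]) cube([245, 10, 268]);
  translate([0, 10, 10]) cube([10, 211, 268]);
  translate([235, 10, 10]) cube([10, 211, 268]);
}
translate([30, 23, 1022]) {
  cube([229, 225, 21]);
  translate([0, 0, 21]) cube([229, 21, 117]);
  translate([0, 204, 21]) cube([229, 21, 117]);
  translate([0, 21, 21]) cube([21, 183, 117]);
  translate([208, 21, 21]) cube([21, 183, 117]);
}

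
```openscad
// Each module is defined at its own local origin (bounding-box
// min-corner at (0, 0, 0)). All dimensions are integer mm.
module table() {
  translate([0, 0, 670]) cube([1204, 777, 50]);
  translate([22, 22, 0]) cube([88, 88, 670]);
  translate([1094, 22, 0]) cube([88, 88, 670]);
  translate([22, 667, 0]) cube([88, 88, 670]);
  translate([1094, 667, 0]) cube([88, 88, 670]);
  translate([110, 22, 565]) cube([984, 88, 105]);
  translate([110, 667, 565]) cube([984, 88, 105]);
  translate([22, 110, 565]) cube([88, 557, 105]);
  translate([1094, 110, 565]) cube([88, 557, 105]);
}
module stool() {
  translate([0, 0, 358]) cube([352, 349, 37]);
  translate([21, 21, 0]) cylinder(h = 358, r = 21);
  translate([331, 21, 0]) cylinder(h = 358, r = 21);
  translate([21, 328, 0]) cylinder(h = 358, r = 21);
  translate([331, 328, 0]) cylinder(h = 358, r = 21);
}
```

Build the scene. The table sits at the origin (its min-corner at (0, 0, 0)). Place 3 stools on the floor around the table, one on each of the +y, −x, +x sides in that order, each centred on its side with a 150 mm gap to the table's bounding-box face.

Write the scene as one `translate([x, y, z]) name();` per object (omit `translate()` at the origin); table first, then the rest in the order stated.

table();
translate([426, 927, 0]) stool();
translate([-502, 214, 0]) stool();
translate([1354, 214, 0]) stool();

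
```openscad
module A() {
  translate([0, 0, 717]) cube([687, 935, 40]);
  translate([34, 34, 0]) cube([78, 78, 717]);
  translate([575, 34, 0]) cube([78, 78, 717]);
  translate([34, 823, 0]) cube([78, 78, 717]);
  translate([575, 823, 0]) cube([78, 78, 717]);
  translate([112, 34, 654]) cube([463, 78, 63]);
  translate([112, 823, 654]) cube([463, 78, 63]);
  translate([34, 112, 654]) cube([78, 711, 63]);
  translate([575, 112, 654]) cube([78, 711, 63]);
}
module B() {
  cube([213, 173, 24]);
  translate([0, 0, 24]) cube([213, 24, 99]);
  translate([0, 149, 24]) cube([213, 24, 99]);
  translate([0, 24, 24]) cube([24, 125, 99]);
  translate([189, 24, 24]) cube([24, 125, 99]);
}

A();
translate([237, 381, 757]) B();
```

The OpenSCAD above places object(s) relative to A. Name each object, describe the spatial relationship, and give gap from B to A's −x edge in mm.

The open box's min-x is at 237; the table's min-x is 0; gap = 237 mm.

A is a table. B is an open box. The open box is on top of the table, centred. The gap from the open box to the table's −x edge is 237 mm.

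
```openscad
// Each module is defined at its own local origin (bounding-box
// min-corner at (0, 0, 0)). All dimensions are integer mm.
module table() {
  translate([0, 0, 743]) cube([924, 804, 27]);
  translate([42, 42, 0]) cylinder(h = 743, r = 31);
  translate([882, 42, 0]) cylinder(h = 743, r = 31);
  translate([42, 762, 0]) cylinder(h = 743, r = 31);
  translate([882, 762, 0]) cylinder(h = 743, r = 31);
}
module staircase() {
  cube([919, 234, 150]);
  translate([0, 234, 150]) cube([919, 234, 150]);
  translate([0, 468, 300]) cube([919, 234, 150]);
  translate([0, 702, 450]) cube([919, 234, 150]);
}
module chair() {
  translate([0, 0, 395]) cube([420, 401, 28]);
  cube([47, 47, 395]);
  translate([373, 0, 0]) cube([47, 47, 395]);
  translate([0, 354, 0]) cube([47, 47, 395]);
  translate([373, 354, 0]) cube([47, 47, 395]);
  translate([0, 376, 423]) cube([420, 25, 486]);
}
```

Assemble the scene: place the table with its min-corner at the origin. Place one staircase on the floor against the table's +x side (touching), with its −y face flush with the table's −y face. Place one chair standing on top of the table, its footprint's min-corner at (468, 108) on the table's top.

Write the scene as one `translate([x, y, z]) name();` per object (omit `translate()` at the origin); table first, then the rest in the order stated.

table();
translate([924, 0, 0]) staircase();
translate([468, 108, 770]) chair();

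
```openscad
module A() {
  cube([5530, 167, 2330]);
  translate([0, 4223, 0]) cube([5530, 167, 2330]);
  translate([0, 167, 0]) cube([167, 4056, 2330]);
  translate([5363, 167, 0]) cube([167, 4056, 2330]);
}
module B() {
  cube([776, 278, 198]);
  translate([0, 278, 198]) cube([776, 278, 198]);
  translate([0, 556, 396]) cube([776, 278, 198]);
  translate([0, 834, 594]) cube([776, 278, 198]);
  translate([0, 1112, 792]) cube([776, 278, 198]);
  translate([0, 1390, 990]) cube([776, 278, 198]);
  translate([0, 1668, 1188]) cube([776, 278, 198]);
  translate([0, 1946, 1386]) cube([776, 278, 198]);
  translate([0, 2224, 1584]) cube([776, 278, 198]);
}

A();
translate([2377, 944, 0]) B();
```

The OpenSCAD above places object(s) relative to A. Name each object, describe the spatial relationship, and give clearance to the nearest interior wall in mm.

A is a house frame. B is a staircase. The staircase sits inside the house frame, centred. The clearance to the nearest interior wall is 777 mm.

Clearances: x = 2210, y = 777; minimum 777 mm.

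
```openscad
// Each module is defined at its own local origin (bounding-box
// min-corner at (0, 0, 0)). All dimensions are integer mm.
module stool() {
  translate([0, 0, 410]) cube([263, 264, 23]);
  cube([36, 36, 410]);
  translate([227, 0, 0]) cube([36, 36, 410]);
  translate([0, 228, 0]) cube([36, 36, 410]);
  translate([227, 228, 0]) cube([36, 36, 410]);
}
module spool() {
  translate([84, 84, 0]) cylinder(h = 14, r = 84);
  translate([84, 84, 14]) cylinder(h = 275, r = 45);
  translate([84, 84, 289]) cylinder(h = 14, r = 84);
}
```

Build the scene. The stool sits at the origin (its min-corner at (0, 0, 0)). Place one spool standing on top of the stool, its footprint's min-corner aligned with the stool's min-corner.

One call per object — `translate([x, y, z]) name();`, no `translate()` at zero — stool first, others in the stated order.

stool();
translate([0, 0, 433]) spool();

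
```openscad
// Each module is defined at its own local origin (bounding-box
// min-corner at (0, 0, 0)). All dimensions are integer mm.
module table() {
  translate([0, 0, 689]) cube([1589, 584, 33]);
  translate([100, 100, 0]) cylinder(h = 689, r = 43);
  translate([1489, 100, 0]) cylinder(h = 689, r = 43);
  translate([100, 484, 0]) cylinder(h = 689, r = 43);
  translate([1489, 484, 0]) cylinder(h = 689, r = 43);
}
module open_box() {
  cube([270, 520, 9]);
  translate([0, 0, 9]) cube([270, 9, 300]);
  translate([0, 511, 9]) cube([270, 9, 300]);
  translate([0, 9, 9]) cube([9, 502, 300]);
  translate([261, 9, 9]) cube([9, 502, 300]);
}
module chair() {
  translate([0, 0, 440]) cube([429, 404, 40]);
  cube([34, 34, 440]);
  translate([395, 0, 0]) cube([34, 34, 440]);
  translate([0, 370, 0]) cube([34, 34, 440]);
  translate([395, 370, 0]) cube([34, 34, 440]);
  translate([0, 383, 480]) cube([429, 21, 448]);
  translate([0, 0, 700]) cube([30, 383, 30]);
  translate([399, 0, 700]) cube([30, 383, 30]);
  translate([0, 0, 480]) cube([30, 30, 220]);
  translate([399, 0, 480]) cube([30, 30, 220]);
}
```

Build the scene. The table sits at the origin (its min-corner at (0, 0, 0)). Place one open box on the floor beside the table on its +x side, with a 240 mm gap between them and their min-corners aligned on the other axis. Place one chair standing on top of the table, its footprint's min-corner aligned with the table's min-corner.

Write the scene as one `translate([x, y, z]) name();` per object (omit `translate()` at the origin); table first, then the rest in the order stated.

table();
translate([1829, 0, 0]) open_box();
translate([0, 0, 722]) chair();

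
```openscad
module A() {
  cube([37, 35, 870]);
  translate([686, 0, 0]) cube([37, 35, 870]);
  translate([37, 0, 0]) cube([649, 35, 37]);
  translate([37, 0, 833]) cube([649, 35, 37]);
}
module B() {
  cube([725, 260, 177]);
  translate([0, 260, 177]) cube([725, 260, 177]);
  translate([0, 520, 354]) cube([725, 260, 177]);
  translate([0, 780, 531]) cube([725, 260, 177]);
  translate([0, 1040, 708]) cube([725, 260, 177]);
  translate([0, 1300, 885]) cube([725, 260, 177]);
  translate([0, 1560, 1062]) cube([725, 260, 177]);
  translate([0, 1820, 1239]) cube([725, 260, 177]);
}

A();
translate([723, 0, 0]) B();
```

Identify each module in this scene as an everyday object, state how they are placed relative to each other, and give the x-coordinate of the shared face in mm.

The picture frame's +x face and the staircase's −x face are both at x = 723 mm.

A is a picture frame. B is a staircase. The staircase is against the picture frame's +x side, with their −y faces flush. The x-coordinate of the shared face is 723 mm.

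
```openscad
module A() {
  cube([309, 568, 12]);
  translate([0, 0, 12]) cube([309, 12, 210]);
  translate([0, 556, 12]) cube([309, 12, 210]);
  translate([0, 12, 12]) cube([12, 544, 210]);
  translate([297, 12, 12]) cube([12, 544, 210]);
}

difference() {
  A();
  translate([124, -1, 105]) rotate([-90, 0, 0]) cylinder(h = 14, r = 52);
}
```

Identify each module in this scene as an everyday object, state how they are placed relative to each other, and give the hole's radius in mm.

A is an open box. The open box has a circular hole through its front wall. The hole's radius is 52 mm.

The subtracted cylinder has r = 52 mm.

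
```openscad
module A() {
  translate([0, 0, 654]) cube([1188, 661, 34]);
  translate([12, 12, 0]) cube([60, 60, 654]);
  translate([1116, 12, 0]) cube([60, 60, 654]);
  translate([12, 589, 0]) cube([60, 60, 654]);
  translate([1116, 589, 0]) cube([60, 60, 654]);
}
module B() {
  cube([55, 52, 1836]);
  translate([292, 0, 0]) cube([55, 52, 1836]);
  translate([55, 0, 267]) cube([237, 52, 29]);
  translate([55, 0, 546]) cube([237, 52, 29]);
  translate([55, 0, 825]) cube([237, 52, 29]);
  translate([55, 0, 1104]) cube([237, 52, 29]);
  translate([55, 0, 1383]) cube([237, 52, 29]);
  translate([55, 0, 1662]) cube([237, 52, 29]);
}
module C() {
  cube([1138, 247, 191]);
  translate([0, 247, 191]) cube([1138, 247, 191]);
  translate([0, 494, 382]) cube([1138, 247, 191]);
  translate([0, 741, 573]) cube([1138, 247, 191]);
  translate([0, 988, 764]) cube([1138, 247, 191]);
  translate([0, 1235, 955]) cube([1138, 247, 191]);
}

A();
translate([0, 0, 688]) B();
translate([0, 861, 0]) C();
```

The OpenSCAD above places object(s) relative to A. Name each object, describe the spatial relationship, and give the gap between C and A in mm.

A is a table. B is a ladder. C is a staircase. The ladder is on top of the table. The staircase is on the floor beside the table on its +y side. The gap between the staircase and the table is 200 mm.

The staircase's nearest face is 200 mm from the table's +y face.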